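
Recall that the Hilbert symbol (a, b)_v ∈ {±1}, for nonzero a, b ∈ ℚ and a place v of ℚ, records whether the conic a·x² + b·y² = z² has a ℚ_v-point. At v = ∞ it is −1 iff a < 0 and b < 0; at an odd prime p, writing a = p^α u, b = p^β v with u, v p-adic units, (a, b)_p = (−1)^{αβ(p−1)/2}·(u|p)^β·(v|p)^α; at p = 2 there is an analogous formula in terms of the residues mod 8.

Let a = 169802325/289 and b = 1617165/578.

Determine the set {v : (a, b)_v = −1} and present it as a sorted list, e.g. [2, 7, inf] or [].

[2, 3, 5, 11]

(a, b) ≡ (77, 330) mod (ℚ^×)²; places V = {2, 3, 5, 7, 11, 17, ∞}.
(a,b)_7: α=1, u≡2; β=0, v≡1 (mod 7); (2|7)=+1, (1|7)=+1; sign (−1)^0·+1^0·+1^1 = +1.
(a,b)_5: α=2, u≡2; β=1, v≡1 (mod 5); (2|5)=-1, (1|5)=+1; sign (−1)^0·-1^1·+1^2 = -1.
(a,b)_17: α=-2, u≡1; β=-2, v≡3 (mod 17); (1|17)=+1, (3|17)=-1; sign (−1)^0·+1^-2·-1^-2 = +1.
(a,b)_11: α=3, u≡10; β=3, v≡10 (mod 11); (10|11)=-1, (10|11)=-1; sign (−1)^1·-1^3·-1^3 = -1.
(a,b)_∞: sgn(77)=+, sgn(330)=+, so +1.
(a,b)_3: α=6, u≡2; β=5, v≡2 (mod 3); (2|3)=-1, (2|3)=-1; sign (−1)^0·-1^5·-1^6 = -1.
(a,b)_2: α=0, β=-1; u≡5, v≡5 (mod 8); ε(u)ε(v)=0·0, αω(v)=0·1, βω(u)=-1·1; sum ≡ 1  ⇒  -1.
(77, 330 / ℚ) ramifies at {2, 3, 5, 11}: a division algebra.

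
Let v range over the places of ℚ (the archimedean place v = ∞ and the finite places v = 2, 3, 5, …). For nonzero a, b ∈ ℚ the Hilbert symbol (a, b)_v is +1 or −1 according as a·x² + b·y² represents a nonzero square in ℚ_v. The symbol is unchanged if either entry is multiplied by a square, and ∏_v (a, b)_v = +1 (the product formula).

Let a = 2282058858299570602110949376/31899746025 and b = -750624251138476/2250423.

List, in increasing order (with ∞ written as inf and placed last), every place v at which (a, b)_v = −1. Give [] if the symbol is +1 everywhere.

[7, 11, 19, 29]

Mod squares: a ≡ 374, b ≡ -1315237. Check v ∈ {∞, 2, 3, 5, 7, 11, 13, 17, 19, 29, 31}.
v=∞: 374 > 0 and -1315237 < 0  ⇒  (a,b)_∞ = +1.
v=19: a=19^2·(≡2), b=19^1·(≡12) mod 19; (2|19)=-1, (12|19)=-1; (−1)^{2·1·9}·(-1)^1·(-1)^2 = -1.
v=17: a=17^3·(≡7), b=17^2·(≡13) mod 17; (7|17)=-1, (13|17)=+1; (−1)^{3·2·8}·(-1)^2·(+1)^3 = +1.
v=2: v_2(a)=11, v_2(b)=2; units ≡ 3, 3 (mod 8); ε·ε+αω+βω = 1·1+11·1+2·1 ≡ 0  ⇒  (a,b)_2 = +1.
v=29: a=29^2·(≡12), b=29^1·(≡15) mod 29; (12|29)=-1, (15|29)=-1; (−1)^{2·1·14}·(-1)^1·(-1)^2 = -1.
v=11: a=11^5·(≡5), b=11^3·(≡1) mod 11; (5|11)=+1, (1|11)=+1; (−1)^{5·3·5}·(+1)^3·(+1)^5 = -1.
v=7: a=7^-4·(≡5), b=7^-3·(≡3) mod 7; (5|7)=-1, (3|7)=-1; (−1)^{-4·-3·3}·(-1)^-3·(-1)^-4 = -1.
v=5: a=5^-2·(≡1), b=5^0·(≡3) mod 5; (1|5)=+1, (3|5)=-1; (−1)^{-2·0·2}·(+1)^0·(-1)^-2 = +1.
v=3: a=3^-12·(≡2), b=3^-8·(≡2) mod 3; (2|3)=-1, (2|3)=-1; (−1)^{-12·-8·1}·(-1)^-8·(-1)^-12 = +1.
v=13: a=13^6·(≡4), b=13^4·(≡10) mod 13; (4|13)=+1, (10|13)=+1; (−1)^{6·4·6}·(+1)^4·(+1)^6 = +1.
v=31: a=31^2·(≡7), b=31^1·(≡15) mod 31; (7|31)=+1, (15|31)=-1; (−1)^{2·1·15}·(+1)^1·(-1)^2 = +1.
(374, -1315237 / ℚ) ramifies at {7, 11, 19, 29}: a division algebra.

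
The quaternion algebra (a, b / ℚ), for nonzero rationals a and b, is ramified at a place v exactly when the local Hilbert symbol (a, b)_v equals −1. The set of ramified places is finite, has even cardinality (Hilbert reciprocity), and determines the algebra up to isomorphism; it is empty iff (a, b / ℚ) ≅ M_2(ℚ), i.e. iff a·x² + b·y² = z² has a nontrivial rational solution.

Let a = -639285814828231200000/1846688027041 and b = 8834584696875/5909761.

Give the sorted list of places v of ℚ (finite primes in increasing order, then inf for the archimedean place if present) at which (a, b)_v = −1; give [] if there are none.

[2, 5, 29, 37]

Mod squares: a ≡ -3825245, b ≡ 395715. Check v ∈ {∞, 2, 3, 5, 7, 11, 13, 17, 19, 23, 29, 31, 37, 43}.
v=∞: -3825245 < 0 and 395715 > 0  ⇒  (a,b)_∞ = +1.
v=7: a=7^2·(≡5), b=7^2·(≡6) mod 7; (5|7)=-1, (6|7)=-1; (−1)^{2·2·3}·(-1)^2·(-1)^2 = +1.
v=2: v_2(a)=8, v_2(b)=0; units ≡ 3, 3 (mod 8); ε·ε+αω+βω = 1·1+8·1+0·1 ≡ 1  ⇒  (a,b)_2 = -1.
v=31: a=31^1·(≡1), b=31^1·(≡24) mod 31; (1|31)=+1, (24|31)=-1; (−1)^{1·1·15}·(+1)^1·(-1)^1 = +1.
v=29: a=29^1·(≡4), b=29^0·(≡19) mod 29; (4|29)=+1, (19|29)=-1; (−1)^{1·0·14}·(+1)^0·(-1)^1 = -1.
v=11: a=11^-2·(≡9), b=11^-2·(≡3) mod 11; (9|11)=+1, (3|11)=+1; (−1)^{-2·-2·5}·(+1)^-2·(+1)^-2 = +1.
v=23: a=23^1·(≡11), b=23^1·(≡18) mod 23; (11|23)=-1, (18|23)=+1; (−1)^{1·1·11}·(-1)^1·(+1)^1 = +1.
v=19: a=19^2·(≡7), b=19^0·(≡15) mod 19; (7|19)=+1, (15|19)=-1; (−1)^{2·0·9}·(+1)^0·(-1)^2 = +1.
v=5: a=5^5·(≡1), b=5^5·(≡3) mod 5; (1|5)=+1, (3|5)=-1; (−1)^{5·5·2}·(+1)^5·(-1)^5 = -1.
v=3: a=3^10·(≡1), b=3^7·(≡1) mod 3; (1|3)=+1, (1|3)=+1; (−1)^{10·7·1}·(+1)^7·(+1)^10 = +1.
v=13: a=13^-4·(≡11), b=13^-2·(≡11) mod 13; (11|13)=-1, (11|13)=-1; (−1)^{-4·-2·6}·(-1)^-2·(-1)^-4 = +1.
v=43: a=43^-2·(≡14), b=43^0·(≡26) mod 43; (14|43)=+1, (26|43)=-1; (−1)^{-2·0·21}·(+1)^0·(-1)^-2 = +1.
v=37: a=37^1·(≡26), b=37^1·(≡2) mod 37; (26|37)=+1, (2|37)=-1; (−1)^{1·1·18}·(+1)^1·(-1)^1 = -1.
v=17: a=17^-2·(≡3), b=17^-2·(≡14) mod 17; (3|17)=-1, (14|17)=-1; (−1)^{-2·-2·8}·(-1)^-2·(-1)^-2 = +1.
(-3825245, 395715 / ℚ) ramifies at {2, 5, 29, 37}: a division algebra.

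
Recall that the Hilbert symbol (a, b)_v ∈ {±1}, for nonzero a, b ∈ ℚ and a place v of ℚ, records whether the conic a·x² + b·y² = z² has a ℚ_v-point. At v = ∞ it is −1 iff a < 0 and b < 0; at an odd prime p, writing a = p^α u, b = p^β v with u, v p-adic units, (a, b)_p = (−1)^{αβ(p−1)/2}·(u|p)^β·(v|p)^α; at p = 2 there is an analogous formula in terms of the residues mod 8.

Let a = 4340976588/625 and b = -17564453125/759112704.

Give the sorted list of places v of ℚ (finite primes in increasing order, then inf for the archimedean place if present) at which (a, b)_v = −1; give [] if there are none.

Mod squares: a ≡ 323, b ≡ -85. Check v ∈ {∞, 2, 3, 5, 7, 13, 17, 19, 23, 41, 47}.
v=41: a=41^0·(≡40), b=41^-2·(≡38) mod 41; (40|41)=+1, (38|41)=-1; (−1)^{0·-2·20}·(+1)^-2·(-1)^0 = +1.
v=13: a=13^2·(≡7), b=13^0·(≡11) mod 13; (7|13)=-1, (11|13)=-1; (−1)^{2·0·6}·(-1)^0·(-1)^2 = +1.
v=47: a=47^2·(≡38), b=47^0·(≡3) mod 47; (38|47)=-1, (3|47)=+1; (−1)^{2·0·23}·(-1)^0·(+1)^2 = +1.
v=∞: 323 > 0 and -85 < 0  ⇒  (a,b)_∞ = +1.
v=2: v_2(a)=2, v_2(b)=-10; units ≡ 3, 3 (mod 8); ε·ε+αω+βω = 1·1+2·1+-10·1 ≡ 1  ⇒  (a,b)_2 = -1.
v=19: a=19^1·(≡1), b=19^0·(≡8) mod 19; (1|19)=+1, (8|19)=-1; (−1)^{1·0·9}·(+1)^0·(-1)^1 = -1.
v=17: a=17^1·(≡16), b=17^1·(≡14) mod 17; (16|17)=+1, (14|17)=-1; (−1)^{1·1·8}·(+1)^1·(-1)^1 = -1.
v=23: a=23^0·(≡3), b=23^2·(≡5) mod 23; (3|23)=+1, (5|23)=-1; (−1)^{0·2·11}·(+1)^2·(-1)^0 = +1.
v=3: a=3^2·(≡2), b=3^-2·(≡2) mod 3; (2|3)=-1, (2|3)=-1; (−1)^{2·-2·1}·(-1)^-2·(-1)^2 = +1.
v=7: a=7^0·(≡2), b=7^-2·(≡3) mod 7; (2|7)=+1, (3|7)=-1; (−1)^{0·-2·3}·(+1)^-2·(-1)^0 = +1.
v=5: a=5^-4·(≡3), b=5^9·(≡3) mod 5; (3|5)=-1, (3|5)=-1; (−1)^{-4·9·2}·(-1)^9·(-1)^-4 = -1.
(323, -85 / ℚ) ramifies at {2, 5, 17, 19}: a division algebra.

[2, 5, 17, 19]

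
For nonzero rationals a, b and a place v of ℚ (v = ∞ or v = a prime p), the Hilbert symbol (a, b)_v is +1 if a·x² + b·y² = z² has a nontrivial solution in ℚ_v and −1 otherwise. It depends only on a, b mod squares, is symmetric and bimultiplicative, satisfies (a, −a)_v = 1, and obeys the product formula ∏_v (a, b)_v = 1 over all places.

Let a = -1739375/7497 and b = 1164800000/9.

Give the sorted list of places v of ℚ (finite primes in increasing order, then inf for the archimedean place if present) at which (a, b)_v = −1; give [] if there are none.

[]

Mod squares: a ≡ -391, b ≡ 455. Check v ∈ {∞, 2, 3, 5, 7, 11, 13, 17, 23}.
v=11: a=11^2·(≡4), b=11^0·(≡5) mod 11; (4|11)=+1, (5|11)=+1; (−1)^{2·0·5}·(+1)^0·(+1)^2 = +1.
v=2: v_2(a)=0, v_2(b)=12; units ≡ 1, 7 (mod 8); ε·ε+αω+βω = 0·1+0·0+12·0 ≡ 0  ⇒  (a,b)_2 = +1.
v=∞: -391 < 0 and 455 > 0  ⇒  (a,b)_∞ = +1.
v=17: a=17^-1·(≡3), b=17^0·(≡2) mod 17; (3|17)=-1, (2|17)=+1; (−1)^{-1·0·8}·(-1)^0·(+1)^-1 = +1.
v=3: a=3^-2·(≡2), b=3^-2·(≡2) mod 3; (2|3)=-1, (2|3)=-1; (−1)^{-2·-2·1}·(-1)^-2·(-1)^-2 = +1.
v=23: a=23^1·(≡1), b=23^0·(≡16) mod 23; (1|23)=+1, (16|23)=+1; (−1)^{1·0·11}·(+1)^0·(+1)^1 = +1.
v=7: a=7^-2·(≡1), b=7^1·(≡2) mod 7; (1|7)=+1, (2|7)=+1; (−1)^{-2·1·3}·(+1)^1·(+1)^-2 = +1.
v=5: a=5^4·(≡1), b=5^5·(≡4) mod 5; (1|5)=+1, (4|5)=+1; (−1)^{4·5·2}·(+1)^5·(+1)^4 = +1.
v=13: a=13^0·(≡10), b=13^1·(≡1) mod 13; (10|13)=+1, (1|13)=+1; (−1)^{0·1·6}·(+1)^1·(+1)^0 = +1.
Ram(a, b) = ∅: the form -391·x² + 455·y² − z² is isotropic over every ℚ_v, so by Hasse–Minkowski it is isotropic over ℚ.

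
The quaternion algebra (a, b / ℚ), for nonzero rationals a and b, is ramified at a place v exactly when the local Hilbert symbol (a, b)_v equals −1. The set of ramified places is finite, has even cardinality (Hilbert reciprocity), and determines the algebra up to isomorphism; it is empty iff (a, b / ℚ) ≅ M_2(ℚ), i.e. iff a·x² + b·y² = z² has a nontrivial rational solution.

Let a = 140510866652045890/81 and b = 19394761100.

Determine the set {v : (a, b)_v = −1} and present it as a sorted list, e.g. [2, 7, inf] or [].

[2, 11, 13, 17]

(a, b) ≡ (461890, 11) mod (ℚ^×)²; places V = {2, 3, 5, 7, 11, 13, 17, 19, 29, ∞}.
(a,b)_19: α=3, u≡1; β=2, v≡16 (mod 19); (1|19)=+1, (16|19)=+1; sign (−1)^0·+1^2·+1^3 = +1.
(a,b)_5: α=1, u≡3; β=2, v≡4 (mod 5); (3|5)=-1, (4|5)=+1; sign (−1)^0·-1^2·+1^1 = +1.
(a,b)_2: α=1, β=2; u≡1, v≡3 (mod 8); ε(u)ε(v)=0·1, αω(v)=1·1, βω(u)=2·0; sum ≡ 1  ⇒  -1.
(a,b)_3: α=-4, u≡1; β=0, v≡2 (mod 3); (1|3)=+1, (2|3)=-1; sign (−1)^0·+1^0·-1^-4 = +1.
(a,b)_17: α=1, u≡8; β=2, v≡3 (mod 17); (8|17)=+1, (3|17)=-1; sign (−1)^0·+1^2·-1^1 = -1.
(a,b)_∞: sgn(461890)=+, sgn(11)=+, so +1.
(a,b)_11: α=3, u≡4; β=1, v≡9 (mod 11); (4|11)=+1, (9|11)=+1; sign (−1)^1·+1^1·+1^3 = -1.
(a,b)_7: α=2, u≡4; β=0, v≡1 (mod 7); (4|7)=+1, (1|7)=+1; sign (−1)^0·+1^0·+1^2 = +1.
(a,b)_13: α=3, u≡4; β=2, v≡6 (mod 13); (4|13)=+1, (6|13)=-1; sign (−1)^0·+1^2·-1^3 = -1.
(a,b)_29: α=2, u≡24; β=0, v≡15 (mod 29); (24|29)=+1, (15|29)=-1; sign (−1)^0·+1^0·-1^2 = +1.
(461890, 11 / ℚ) ramifies at {2, 11, 13, 17}: a division algebra.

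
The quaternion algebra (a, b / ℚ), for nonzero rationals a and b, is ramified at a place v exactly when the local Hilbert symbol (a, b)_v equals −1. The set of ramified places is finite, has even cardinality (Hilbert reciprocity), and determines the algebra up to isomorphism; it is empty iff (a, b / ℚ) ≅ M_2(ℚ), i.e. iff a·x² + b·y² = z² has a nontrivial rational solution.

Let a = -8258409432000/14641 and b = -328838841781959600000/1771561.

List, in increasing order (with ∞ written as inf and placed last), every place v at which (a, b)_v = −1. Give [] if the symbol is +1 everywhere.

(a, b) ≡ (-95, -910) mod (ℚ^×)²; places V = {2, 3, 5, 7, 11, 13, 19, 31, ∞}.
(a,b)_11: α=-4, u≡9; β=-6, v≡3 (mod 11); (9|11)=+1, (3|11)=+1; sign (−1)^0·+1^-6·+1^-4 = +1.
(a,b)_31: α=0, u≡17; β=2, v≡5 (mod 31); (17|31)=-1, (5|31)=+1; sign (−1)^0·-1^2·+1^0 = +1.
(a,b)_13: α=2, u≡10; β=1, v≡6 (mod 13); (10|13)=+1, (6|13)=-1; sign (−1)^0·+1^1·-1^2 = +1.
(a,b)_2: α=6, β=7; u≡1, v≡1 (mod 8); ε(u)ε(v)=0·0, αω(v)=6·0, βω(u)=7·0; sum ≡ 0  ⇒  +1.
(a,b)_3: α=8, u≡1; β=12, v≡2 (mod 3); (1|3)=+1, (2|3)=-1; sign (−1)^0·+1^12·-1^8 = +1.
(a,b)_∞: sgn(-95)=−, sgn(-910)=−, so -1.
(a,b)_5: α=3, u≡4; β=5, v≡3 (mod 5); (4|5)=+1, (3|5)=-1; sign (−1)^0·+1^5·-1^3 = -1.
(a,b)_19: α=1, u≡12; β=2, v≡10 (mod 19); (12|19)=-1, (10|19)=-1; sign (−1)^0·-1^2·-1^1 = -1.
(a,b)_7: α=2, u≡6; β=3, v≡6 (mod 7); (6|7)=-1, (6|7)=-1; sign (−1)^0·-1^3·-1^2 = -1.
|Ram(-95, -910)| = 4, even; anisotropic at {5, 7, 19, ∞}.

[5, 7, 19, inf]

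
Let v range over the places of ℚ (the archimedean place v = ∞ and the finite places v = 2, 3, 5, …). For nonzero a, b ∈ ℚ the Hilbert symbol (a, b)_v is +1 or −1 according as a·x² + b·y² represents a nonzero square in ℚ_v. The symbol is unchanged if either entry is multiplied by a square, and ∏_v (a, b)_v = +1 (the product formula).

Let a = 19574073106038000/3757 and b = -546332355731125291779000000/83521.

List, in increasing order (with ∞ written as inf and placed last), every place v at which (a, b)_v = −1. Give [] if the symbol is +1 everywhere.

(a, b) ≡ (92235, -4371) mod (ℚ^×)²; places V = {2, 3, 5, 11, 13, 17, 19, 31, 43, 47, ∞}.
(a,b)_∞: sgn(92235)=+, sgn(-4371)=−, so +1.
(a,b)_13: α=-1, u≡10; β=0, v≡12 (mod 13); (10|13)=+1, (12|13)=+1; sign (−1)^0·+1^0·+1^-1 = +1.
(a,b)_19: α=2, u≡6; β=2, v≡10 (mod 19); (6|19)=+1, (10|19)=-1; sign (−1)^0·+1^2·-1^2 = +1.
(a,b)_47: α=2, u≡42; β=3, v≡36 (mod 47); (42|47)=+1, (36|47)=+1; sign (−1)^0·+1^3·+1^2 = +1.
(a,b)_31: α=2, u≡28; β=3, v≡20 (mod 31); (28|31)=+1, (20|31)=+1; sign (−1)^0·+1^3·+1^2 = +1.
(a,b)_43: α=1, u≡6; β=2, v≡38 (mod 43); (6|43)=+1, (38|43)=+1; sign (−1)^0·+1^2·+1^1 = +1.
(a,b)_2: α=4, β=6; u≡3, v≡5 (mod 8); ε(u)ε(v)=1·0, αω(v)=4·1, βω(u)=6·1; sum ≡ 0  ⇒  +1.
(a,b)_17: α=-2, u≡5; β=-4, v≡15 (mod 17); (5|17)=-1, (15|17)=+1; sign (−1)^0·-1^-4·+1^-2 = +1.
(a,b)_5: α=3, u≡2; β=6, v≡4 (mod 5); (2|5)=-1, (4|5)=+1; sign (−1)^0·-1^6·+1^3 = +1.
(a,b)_3: α=3, u≡1; β=7, v≡1 (mod 3); (1|3)=+1, (1|3)=+1; sign (−1)^1·+1^7·+1^3 = -1.
(a,b)_11: α=1, u≡1; β=2, v≡8 (mod 11); (1|11)=+1, (8|11)=-1; sign (−1)^0·+1^2·-1^1 = -1.
Ram(92235, -4371) = {3, 11}; no ℚ_3-point on the conic.

[3, 11]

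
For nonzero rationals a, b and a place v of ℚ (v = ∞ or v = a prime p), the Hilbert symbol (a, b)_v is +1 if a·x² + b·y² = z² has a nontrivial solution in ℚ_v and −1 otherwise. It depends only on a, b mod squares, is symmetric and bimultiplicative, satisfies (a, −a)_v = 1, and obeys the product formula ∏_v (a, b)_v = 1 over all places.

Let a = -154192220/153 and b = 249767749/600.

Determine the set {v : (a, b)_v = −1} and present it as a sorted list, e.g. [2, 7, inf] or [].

[3, 11, 17, 19]

(a, b) ≡ (-1615, 36366) mod (ℚ^×)²; places V = {2, 3, 5, 7, 11, 13, 17, 19, 29, ∞}.
(a,b)_2: α=2, β=-3; u≡1, v≡7 (mod 8); ε(u)ε(v)=0·1, αω(v)=2·0, βω(u)=-3·0; sum ≡ 0  ⇒  +1.
(a,b)_29: α=0, u≡25; β=3, v≡6 (mod 29); (25|29)=+1, (6|29)=+1; sign (−1)^0·+1^3·+1^0 = +1.
(a,b)_17: α=-1, u≡14; β=0, v≡12 (mod 17); (14|17)=-1, (12|17)=-1; sign (−1)^0·-1^0·-1^-1 = -1.
(a,b)_∞: sgn(-1615)=−, sgn(36366)=+, so +1.
(a,b)_5: α=1, u≡2; β=-2, v≡1 (mod 5); (2|5)=-1, (1|5)=+1; sign (−1)^0·-1^-2·+1^1 = +1.
(a,b)_11: α=0, u≡6; β=1, v≡6 (mod 11); (6|11)=-1, (6|11)=-1; sign (−1)^0·-1^1·-1^0 = -1.
(a,b)_7: α=4, u≡2; β=2, v≡4 (mod 7); (2|7)=+1, (4|7)=+1; sign (−1)^0·+1^2·+1^4 = +1.
(a,b)_13: α=2, u≡9; β=0, v≡5 (mod 13); (9|13)=+1, (5|13)=-1; sign (−1)^0·+1^0·-1^2 = +1.
(a,b)_19: α=1, u≡14; β=1, v≡18 (mod 19); (14|19)=-1, (18|19)=-1; sign (−1)^1·-1^1·-1^1 = -1.
(a,b)_3: α=-2, u≡2; β=-1, v≡2 (mod 3); (2|3)=-1, (2|3)=-1; sign (−1)^0·-1^-1·-1^-2 = -1.
|Ram(-1615, 36366)| = 4, even; anisotropic at {3, 11, 17, 19}.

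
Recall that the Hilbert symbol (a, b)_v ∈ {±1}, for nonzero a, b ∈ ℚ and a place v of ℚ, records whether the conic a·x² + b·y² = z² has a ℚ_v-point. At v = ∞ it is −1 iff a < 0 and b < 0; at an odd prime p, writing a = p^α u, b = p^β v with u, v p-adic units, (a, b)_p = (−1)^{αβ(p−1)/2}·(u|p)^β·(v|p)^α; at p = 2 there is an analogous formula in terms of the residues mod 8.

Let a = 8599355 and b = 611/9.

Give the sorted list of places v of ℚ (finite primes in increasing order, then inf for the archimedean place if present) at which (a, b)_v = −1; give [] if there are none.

[2, 13, 37, 47]

Mod squares: a ≡ 8599355, b ≡ 611. Check v ∈ {∞, 2, 3, 5, 13, 23, 37, 43, 47}.
v=2: v_2(a)=0, v_2(b)=0; units ≡ 3, 3 (mod 8); ε·ε+αω+βω = 1·1+0·1+0·1 ≡ 1  ⇒  (a,b)_2 = -1.
v=3: a=3^0·(≡2), b=3^-2·(≡2) mod 3; (2|3)=-1, (2|3)=-1; (−1)^{0·-2·1}·(-1)^-2·(-1)^0 = +1.
v=∞: 8599355 > 0 and 611 > 0  ⇒  (a,b)_∞ = +1.
v=13: a=13^0·(≡11), b=13^1·(≡11) mod 13; (11|13)=-1, (11|13)=-1; (−1)^{0·1·6}·(-1)^1·(-1)^0 = -1.
v=23: a=23^1·(≡20), b=23^0·(≡4) mod 23; (20|23)=-1, (4|23)=+1; (−1)^{1·0·11}·(-1)^0·(+1)^1 = +1.
v=43: a=43^1·(≡35), b=43^0·(≡1) mod 43; (35|43)=+1, (1|43)=+1; (−1)^{1·0·21}·(+1)^0·(+1)^1 = +1.
v=5: a=5^1·(≡1), b=5^0·(≡4) mod 5; (1|5)=+1, (4|5)=+1; (−1)^{1·0·2}·(+1)^0·(+1)^1 = +1.
v=47: a=47^1·(≡41), b=47^1·(≡38) mod 47; (41|47)=-1, (38|47)=-1; (−1)^{1·1·23}·(-1)^1·(-1)^1 = -1.
v=37: a=37^1·(≡18), b=37^0·(≡35) mod 37; (18|37)=-1, (35|37)=-1; (−1)^{1·0·18}·(-1)^0·(-1)^1 = -1.
|Ram(8599355, 611)| = 4, even; anisotropic at {2, 13, 37, 47}.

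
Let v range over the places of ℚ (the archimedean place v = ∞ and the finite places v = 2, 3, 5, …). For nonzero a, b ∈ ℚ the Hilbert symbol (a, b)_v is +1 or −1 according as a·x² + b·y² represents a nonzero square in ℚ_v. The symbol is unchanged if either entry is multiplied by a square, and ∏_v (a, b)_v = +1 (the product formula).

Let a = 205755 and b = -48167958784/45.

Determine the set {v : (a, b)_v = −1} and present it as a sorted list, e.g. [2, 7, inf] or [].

[2, 11]

(a, b) ≡ (205755, -5) mod (ℚ^×)²; places V = {2, 3, 5, 11, 29, 43, ∞}.
(a,b)_29: α=1, u≡19; β=2, v≡9 (mod 29); (19|29)=-1, (9|29)=+1; sign (−1)^0·-1^2·+1^1 = +1.
(a,b)_2: α=0, β=8; u≡3, v≡3 (mod 8); ε(u)ε(v)=1·1, αω(v)=0·1, βω(u)=8·1; sum ≡ 1  ⇒  -1.
(a,b)_43: α=1, u≡12; β=2, v≡23 (mod 43); (12|43)=-1, (23|43)=+1; sign (−1)^0·-1^2·+1^1 = +1.
(a,b)_3: α=1, u≡2; β=-2, v≡1 (mod 3); (2|3)=-1, (1|3)=+1; sign (−1)^0·-1^-2·+1^1 = +1.
(a,b)_11: α=1, u≡5; β=2, v≡7 (mod 11); (5|11)=+1, (7|11)=-1; sign (−1)^0·+1^2·-1^1 = -1.
(a,b)_5: α=1, u≡1; β=-1, v≡4 (mod 5); (1|5)=+1, (4|5)=+1; sign (−1)^0·+1^-1·+1^1 = +1.
(a,b)_∞: sgn(205755)=+, sgn(-5)=−, so +1.
|Ram(205755, -5)| = 2, even; anisotropic at {2, 11}.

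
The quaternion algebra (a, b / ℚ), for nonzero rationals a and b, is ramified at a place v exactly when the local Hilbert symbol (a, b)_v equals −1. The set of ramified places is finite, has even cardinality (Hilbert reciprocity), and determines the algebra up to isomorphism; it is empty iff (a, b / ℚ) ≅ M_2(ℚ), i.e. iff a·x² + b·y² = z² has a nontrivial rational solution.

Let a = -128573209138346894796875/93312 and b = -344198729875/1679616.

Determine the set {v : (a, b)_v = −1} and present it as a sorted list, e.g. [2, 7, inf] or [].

[2, 19, 37, inf]

Mod squares: a ≡ -17974, b ≡ -1662595. Check v ∈ {∞, 2, 3, 5, 7, 11, 13, 19, 37, 43}.
v=2: v_2(a)=-7, v_2(b)=-8; units ≡ 5, 5 (mod 8); ε·ε+αω+βω = 0·0+-7·1+-8·1 ≡ 1  ⇒  (a,b)_2 = -1.
v=5: a=5^6·(≡4), b=5^3·(≡1) mod 5; (4|5)=+1, (1|5)=+1; (−1)^{6·3·2}·(+1)^3·(+1)^6 = +1.
v=19: a=19^3·(≡1), b=19^1·(≡16) mod 19; (1|19)=+1, (16|19)=+1; (−1)^{3·1·9}·(+1)^1·(+1)^3 = -1.
v=3: a=3^-6·(≡2), b=3^-8·(≡2) mod 3; (2|3)=-1, (2|3)=-1; (−1)^{-6·-8·1}·(-1)^-8·(-1)^-6 = +1.
v=43: a=43^3·(≡19), b=43^1·(≡14) mod 43; (19|43)=-1, (14|43)=+1; (−1)^{3·1·21}·(-1)^1·(+1)^3 = +1.
v=7: a=7^2·(≡2), b=7^2·(≡5) mod 7; (2|7)=+1, (5|7)=-1; (−1)^{2·2·3}·(+1)^2·(-1)^2 = +1.
v=∞: -17974 < 0 and -1662595 < 0  ⇒  (a,b)_∞ = -1.
v=37: a=37^2·(≡22), b=37^1·(≡15) mod 37; (22|37)=-1, (15|37)=-1; (−1)^{2·1·18}·(-1)^1·(-1)^2 = -1.
v=13: a=13^2·(≡7), b=13^2·(≡1) mod 13; (7|13)=-1, (1|13)=+1; (−1)^{2·2·6}·(-1)^2·(+1)^2 = +1.
v=11: a=11^3·(≡3), b=11^1·(≡2) mod 11; (3|11)=+1, (2|11)=-1; (−1)^{3·1·5}·(+1)^1·(-1)^3 = +1.
Ram(-17974, -1662595) = {2, 19, 37, ∞}; no ℚ_2-point on the conic.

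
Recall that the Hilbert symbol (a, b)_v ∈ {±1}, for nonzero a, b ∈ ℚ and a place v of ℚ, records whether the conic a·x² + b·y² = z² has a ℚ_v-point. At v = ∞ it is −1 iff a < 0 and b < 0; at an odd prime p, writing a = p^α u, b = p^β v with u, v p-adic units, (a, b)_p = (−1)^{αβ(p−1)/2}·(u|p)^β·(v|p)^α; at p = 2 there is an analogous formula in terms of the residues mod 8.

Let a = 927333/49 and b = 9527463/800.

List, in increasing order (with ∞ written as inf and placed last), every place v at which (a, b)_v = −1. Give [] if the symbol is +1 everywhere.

Mod squares: a ≡ 103037, b ≡ 814. Check v ∈ {∞, 2, 3, 5, 7, 11, 17, 19, 29, 37}.
v=37: a=37^0·(≡31), b=37^1·(≡20) mod 37; (31|37)=-1, (20|37)=-1; (−1)^{0·1·18}·(-1)^1·(-1)^0 = -1.
v=17: a=17^1·(≡2), b=17^2·(≡4) mod 17; (2|17)=+1, (4|17)=+1; (−1)^{1·2·8}·(+1)^2·(+1)^1 = +1.
v=11: a=11^1·(≡2), b=11^1·(≡6) mod 11; (2|11)=-1, (6|11)=-1; (−1)^{1·1·5}·(-1)^1·(-1)^1 = -1.
v=19: a=19^1·(≡10), b=19^0·(≡4) mod 19; (10|19)=-1, (4|19)=+1; (−1)^{1·0·9}·(-1)^0·(+1)^1 = +1.
v=5: a=5^0·(≡2), b=5^-2·(≡4) mod 5; (2|5)=-1, (4|5)=+1; (−1)^{0·-2·2}·(-1)^-2·(+1)^0 = +1.
v=3: a=3^2·(≡2), b=3^4·(≡1) mod 3; (2|3)=-1, (1|3)=+1; (−1)^{2·4·1}·(-1)^4·(+1)^2 = +1.
v=7: a=7^-2·(≡1), b=7^0·(≡4) mod 7; (1|7)=+1, (4|7)=+1; (−1)^{-2·0·3}·(+1)^0·(+1)^-2 = +1.
v=∞: 103037 > 0 and 814 > 0  ⇒  (a,b)_∞ = +1.
v=2: v_2(a)=0, v_2(b)=-5; units ≡ 5, 7 (mod 8); ε·ε+αω+βω = 0·1+0·0+-5·1 ≡ 1  ⇒  (a,b)_2 = -1.
v=29: a=29^1·(≡14), b=29^0·(≡14) mod 29; (14|29)=-1, (14|29)=-1; (−1)^{1·0·14}·(-1)^0·(-1)^1 = -1.
|Ram(103037, 814)| = 4, even; anisotropic at {2, 11, 29, 37}.

[2, 11, 29, 37]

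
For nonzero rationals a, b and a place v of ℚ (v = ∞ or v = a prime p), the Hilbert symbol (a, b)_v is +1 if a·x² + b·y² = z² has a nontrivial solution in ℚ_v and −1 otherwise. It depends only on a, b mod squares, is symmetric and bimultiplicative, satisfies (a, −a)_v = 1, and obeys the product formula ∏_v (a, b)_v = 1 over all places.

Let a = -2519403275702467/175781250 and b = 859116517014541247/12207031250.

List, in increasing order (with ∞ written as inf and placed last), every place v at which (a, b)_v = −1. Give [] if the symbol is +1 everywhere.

(a, b) ≡ (-1671734, 570061294) mod (ℚ^×)²; places V = {2, 3, 5, 7, 11, 19, 23, 29, 31, 37, 41, ∞}.
(a,b)_19: α=1, u≡8; β=1, v≡2 (mod 19); (8|19)=-1, (2|19)=-1; sign (−1)^1·-1^1·-1^1 = -1.
(a,b)_29: α=1, u≡4; β=1, v≡23 (mod 29); (4|29)=+1, (23|29)=+1; sign (−1)^0·+1^1·+1^1 = +1.
(a,b)_7: α=2, u≡6; β=2, v≡5 (mod 7); (6|7)=-1, (5|7)=-1; sign (−1)^0·-1^2·-1^2 = +1.
(a,b)_5: α=-10, u≡1; β=-14, v≡1 (mod 5); (1|5)=+1, (1|5)=+1; sign (−1)^0·+1^-14·+1^-10 = +1.
(a,b)_23: α=2, u≡21; β=2, v≡5 (mod 23); (21|23)=-1, (5|23)=-1; sign (−1)^0·-1^2·-1^2 = +1.
(a,b)_∞: sgn(-1671734)=−, sgn(570061294)=+, so +1.
(a,b)_11: α=2, u≡6; β=3, v≡1 (mod 11); (6|11)=-1, (1|11)=+1; sign (−1)^0·-1^3·+1^2 = -1.
(a,b)_41: α=1, u≡25; β=1, v≡15 (mod 41); (25|41)=+1, (15|41)=-1; sign (−1)^0·+1^1·-1^1 = -1.
(a,b)_31: α=2, u≡23; β=3, v≡22 (mod 31); (23|31)=-1, (22|31)=-1; sign (−1)^0·-1^3·-1^2 = -1.
(a,b)_37: α=1, u≡2; β=1, v≡36 (mod 37); (2|37)=-1, (36|37)=+1; sign (−1)^0·-1^1·+1^1 = -1.
(a,b)_3: α=-2, u≡1; β=0, v≡1 (mod 3); (1|3)=+1, (1|3)=+1; sign (−1)^0·+1^0·+1^-2 = +1.
(a,b)_2: α=-1, β=-1; u≡5, v≡7 (mod 8); ε(u)ε(v)=0·1, αω(v)=-1·0, βω(u)=-1·1; sum ≡ 1  ⇒  -1.
Ram(-1671734, 570061294) = {2, 11, 19, 31, 37, 41}; no ℚ_2-point on the conic.

[2, 11, 19, 31, 37, 41]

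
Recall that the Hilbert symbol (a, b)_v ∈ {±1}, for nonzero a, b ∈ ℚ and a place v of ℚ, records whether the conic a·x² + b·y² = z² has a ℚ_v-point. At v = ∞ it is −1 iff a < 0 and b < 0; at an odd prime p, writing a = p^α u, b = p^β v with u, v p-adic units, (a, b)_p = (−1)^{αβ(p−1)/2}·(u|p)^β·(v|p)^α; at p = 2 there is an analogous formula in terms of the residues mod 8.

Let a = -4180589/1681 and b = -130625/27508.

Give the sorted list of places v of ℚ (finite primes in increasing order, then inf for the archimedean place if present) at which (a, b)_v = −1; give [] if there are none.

[2, 7, 17, inf]

Mod squares: a ≡ -2261, b ≡ -2717. Check v ∈ {∞, 2, 5, 7, 11, 13, 17, 19, 23, 41, 43}.
v=5: a=5^0·(≡1), b=5^4·(≡2) mod 5; (1|5)=+1, (2|5)=-1; (−1)^{0·4·2}·(+1)^4·(-1)^0 = +1.
v=7: a=7^1·(≡6), b=7^0·(≡6) mod 7; (6|7)=-1, (6|7)=-1; (−1)^{1·0·3}·(-1)^0·(-1)^1 = -1.
v=19: a=19^1·(≡3), b=19^1·(≡4) mod 19; (3|19)=-1, (4|19)=+1; (−1)^{1·1·9}·(-1)^1·(+1)^1 = +1.
v=23: a=23^0·(≡3), b=23^-2·(≡14) mod 23; (3|23)=+1, (14|23)=-1; (−1)^{0·-2·11}·(+1)^-2·(-1)^0 = +1.
v=∞: -2261 < 0 and -2717 < 0  ⇒  (a,b)_∞ = -1.
v=2: v_2(a)=0, v_2(b)=-2; units ≡ 3, 3 (mod 8); ε·ε+αω+βω = 1·1+0·1+-2·1 ≡ 1  ⇒  (a,b)_2 = -1.
v=13: a=13^0·(≡4), b=13^-1·(≡9) mod 13; (4|13)=+1, (9|13)=+1; (−1)^{0·-1·6}·(+1)^-1·(+1)^0 = +1.
v=11: a=11^0·(≡3), b=11^1·(≡2) mod 11; (3|11)=+1, (2|11)=-1; (−1)^{0·1·5}·(+1)^1·(-1)^0 = +1.
v=41: a=41^-2·(≡17), b=41^0·(≡27) mod 41; (17|41)=-1, (27|41)=-1; (−1)^{-2·0·20}·(-1)^0·(-1)^-2 = +1.
v=17: a=17^1·(≡6), b=17^0·(≡10) mod 17; (6|17)=-1, (10|17)=-1; (−1)^{1·0·8}·(-1)^0·(-1)^1 = -1.
v=43: a=43^2·(≡26), b=43^0·(≡10) mod 43; (26|43)=-1, (10|43)=+1; (−1)^{2·0·21}·(-1)^0·(+1)^2 = +1.
(-2261, -2717 / ℚ) ramifies at {2, 7, 17, ∞}: a division algebra.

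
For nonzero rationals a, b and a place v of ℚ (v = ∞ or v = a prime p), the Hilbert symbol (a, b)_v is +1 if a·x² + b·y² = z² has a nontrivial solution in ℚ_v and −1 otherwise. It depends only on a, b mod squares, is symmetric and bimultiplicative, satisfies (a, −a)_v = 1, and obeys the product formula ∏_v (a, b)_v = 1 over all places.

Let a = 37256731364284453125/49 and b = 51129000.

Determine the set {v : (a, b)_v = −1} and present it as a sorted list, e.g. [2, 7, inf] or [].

[2, 5, 13, 23]

(a, b) ≡ (28405, 56810) mod (ℚ^×)²; places V = {2, 3, 5, 7, 13, 17, 19, 23, ∞}.
(a,b)_7: α=-2, u≡6; β=0, v≡6 (mod 7); (6|7)=-1, (6|7)=-1; sign (−1)^0·-1^0·-1^-2 = +1.
(a,b)_5: α=7, u≡4; β=3, v≡2 (mod 5); (4|5)=+1, (2|5)=-1; sign (−1)^0·+1^3·-1^7 = -1.
(a,b)_3: α=2, u≡1; β=2, v≡2 (mod 3); (1|3)=+1, (2|3)=-1; sign (−1)^0·+1^2·-1^2 = +1.
(a,b)_23: α=3, u≡13; β=1, v≡4 (mod 23); (13|23)=+1, (4|23)=+1; sign (−1)^1·+1^1·+1^3 = -1.
(a,b)_2: α=0, β=3; u≡5, v≡5 (mod 8); ε(u)ε(v)=0·0, αω(v)=0·1, βω(u)=3·1; sum ≡ 1  ⇒  -1.
(a,b)_∞: sgn(28405)=+, sgn(56810)=+, so +1.
(a,b)_17: α=2, u≡9; β=0, v≡4 (mod 17); (9|17)=+1, (4|17)=+1; sign (−1)^0·+1^0·+1^2 = +1.
(a,b)_19: α=3, u≡13; β=1, v≡11 (mod 19); (13|19)=-1, (11|19)=+1; sign (−1)^1·-1^1·+1^3 = +1.
(a,b)_13: α=3, u≡4; β=1, v≡6 (mod 13); (4|13)=+1, (6|13)=-1; sign (−1)^0·+1^1·-1^3 = -1.
|Ram(28405, 56810)| = 4, even; anisotropic at {2, 5, 13, 23}.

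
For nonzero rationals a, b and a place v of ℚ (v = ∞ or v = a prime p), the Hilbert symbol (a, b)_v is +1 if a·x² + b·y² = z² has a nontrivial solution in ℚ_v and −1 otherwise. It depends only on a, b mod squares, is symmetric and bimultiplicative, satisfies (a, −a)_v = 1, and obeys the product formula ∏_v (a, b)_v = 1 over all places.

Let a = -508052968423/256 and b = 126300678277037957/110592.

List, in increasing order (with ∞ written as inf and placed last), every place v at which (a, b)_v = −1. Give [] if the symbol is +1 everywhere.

[3, 7, 11, 19]

(a, b) ≡ (-247, 231) mod (ℚ^×)²; places V = {2, 3, 7, 11, 13, 19, 31, 47, ∞}.
(a,b)_7: α=2, u≡6; β=3, v≡5 (mod 7); (6|7)=-1, (5|7)=-1; sign (−1)^0·-1^3·-1^2 = -1.
(a,b)_13: α=1, u≡11; β=0, v≡4 (mod 13); (11|13)=-1, (4|13)=+1; sign (−1)^0·-1^0·+1^1 = +1.
(a,b)_11: α=2, u≡8; β=3, v≡10 (mod 11); (8|11)=-1, (10|11)=-1; sign (−1)^0·-1^3·-1^2 = -1.
(a,b)_19: α=3, u≡1; β=4, v≡3 (mod 19); (1|19)=+1, (3|19)=-1; sign (−1)^0·+1^4·-1^3 = -1.
(a,b)_2: α=-8, β=-12; u≡1, v≡7 (mod 8); ε(u)ε(v)=0·1, αω(v)=-8·0, βω(u)=-12·0; sum ≡ 0  ⇒  +1.
(a,b)_47: α=0, u≡38; β=2, v≡33 (mod 47); (38|47)=-1, (33|47)=-1; sign (−1)^0·-1^2·-1^0 = +1.
(a,b)_3: α=0, u≡2; β=-3, v≡2 (mod 3); (2|3)=-1, (2|3)=-1; sign (−1)^0·-1^-3·-1^0 = -1.
(a,b)_31: α=2, u≡20; β=2, v≡25 (mod 31); (20|31)=+1, (25|31)=+1; sign (−1)^0·+1^2·+1^2 = +1.
(a,b)_∞: sgn(-247)=−, sgn(231)=+, so +1.
|Ram(-247, 231)| = 4, even; anisotropic at {3, 7, 11, 19}.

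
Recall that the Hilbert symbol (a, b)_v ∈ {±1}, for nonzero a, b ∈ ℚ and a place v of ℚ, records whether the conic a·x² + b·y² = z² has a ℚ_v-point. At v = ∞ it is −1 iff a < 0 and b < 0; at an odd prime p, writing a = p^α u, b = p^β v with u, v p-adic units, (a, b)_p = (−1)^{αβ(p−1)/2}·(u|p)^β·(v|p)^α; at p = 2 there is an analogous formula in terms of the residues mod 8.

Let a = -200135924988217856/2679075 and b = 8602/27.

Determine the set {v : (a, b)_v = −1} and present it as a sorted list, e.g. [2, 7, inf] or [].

(a, b) ≡ (-1518, 25806) mod (ℚ^×)²; places V = {2, 3, 5, 7, 11, 17, 23, ∞}.
(a,b)_2: α=9, β=1; u≡1, v≡7 (mod 8); ε(u)ε(v)=0·1, αω(v)=9·0, βω(u)=1·0; sum ≡ 0  ⇒  +1.
(a,b)_5: α=-2, u≡3; β=0, v≡1 (mod 5); (3|5)=-1, (1|5)=+1; sign (−1)^0·-1^0·+1^-2 = +1.
(a,b)_7: α=-2, u≡4; β=0, v≡1 (mod 7); (4|7)=+1, (1|7)=+1; sign (−1)^0·+1^0·+1^-2 = +1.
(a,b)_11: α=3, u≡1; β=1, v≡9 (mod 11); (1|11)=+1, (9|11)=+1; sign (−1)^1·+1^1·+1^3 = -1.
(a,b)_17: α=6, u≡3; β=1, v≡3 (mod 17); (3|17)=-1, (3|17)=-1; sign (−1)^0·-1^1·-1^6 = -1.
(a,b)_3: α=-7, u≡1; β=-3, v≡1 (mod 3); (1|3)=+1, (1|3)=+1; sign (−1)^1·+1^-3·+1^-7 = -1.
(a,b)_23: α=3, u≡18; β=1, v≡13 (mod 23); (18|23)=+1, (13|23)=+1; sign (−1)^1·+1^1·+1^3 = -1.
(a,b)_∞: sgn(-1518)=−, sgn(25806)=+, so +1.
(-1518, 25806 / ℚ) ramifies at {3, 11, 17, 23}: a division algebra.

[3, 11, 17, 23]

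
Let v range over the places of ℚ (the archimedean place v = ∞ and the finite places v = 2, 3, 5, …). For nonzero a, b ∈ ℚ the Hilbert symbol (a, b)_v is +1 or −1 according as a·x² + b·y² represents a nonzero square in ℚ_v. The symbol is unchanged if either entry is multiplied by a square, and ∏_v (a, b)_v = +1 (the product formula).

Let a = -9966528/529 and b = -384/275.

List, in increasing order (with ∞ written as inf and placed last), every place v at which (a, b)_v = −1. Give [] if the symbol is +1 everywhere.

(a, b) ≡ (-143, -66) mod (ℚ^×)²; places V = {2, 3, 5, 11, 13, 23, ∞}.
(a,b)_13: α=1, u≡5; β=0, v≡3 (mod 13); (5|13)=-1, (3|13)=+1; sign (−1)^0·-1^0·+1^1 = +1.
(a,b)_3: α=2, u≡1; β=1, v≡2 (mod 3); (1|3)=+1, (2|3)=-1; sign (−1)^0·+1^1·-1^2 = +1.
(a,b)_∞: sgn(-143)=−, sgn(-66)=−, so -1.
(a,b)_23: α=-2, u≡16; β=0, v≡16 (mod 23); (16|23)=+1, (16|23)=+1; sign (−1)^0·+1^0·+1^-2 = +1.
(a,b)_5: α=0, u≡3; β=-2, v≡1 (mod 5); (3|5)=-1, (1|5)=+1; sign (−1)^0·-1^-2·+1^0 = +1.
(a,b)_11: α=3, u≡3; β=-1, v≡4 (mod 11); (3|11)=+1, (4|11)=+1; sign (−1)^1·+1^-1·+1^3 = -1.
(a,b)_2: α=6, β=7; u≡1, v≡7 (mod 8); ε(u)ε(v)=0·1, αω(v)=6·0, βω(u)=7·0; sum ≡ 0  ⇒  +1.
|Ram(-143, -66)| = 2, even; anisotropic at {11, ∞}.

[11, inf]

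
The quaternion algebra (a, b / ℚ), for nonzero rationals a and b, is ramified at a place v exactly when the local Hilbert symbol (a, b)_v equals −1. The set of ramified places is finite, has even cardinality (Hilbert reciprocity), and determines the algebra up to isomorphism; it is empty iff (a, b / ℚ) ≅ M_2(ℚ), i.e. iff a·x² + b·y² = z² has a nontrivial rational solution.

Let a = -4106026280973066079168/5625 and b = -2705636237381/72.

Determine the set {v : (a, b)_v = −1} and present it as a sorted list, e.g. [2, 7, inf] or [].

[23, 29, 37, inf]

(a, b) ≡ (-943, -542938) mod (ℚ^×)²; places V = {2, 3, 5, 7, 11, 23, 29, 37, 41, ∞}.
(a,b)_∞: sgn(-943)=−, sgn(-542938)=−, so -1.
(a,b)_23: α=1, u≡19; β=1, v≡21 (mod 23); (19|23)=-1, (21|23)=-1; sign (−1)^1·-1^1·-1^1 = -1.
(a,b)_11: α=4, u≡5; β=3, v≡10 (mod 11); (5|11)=+1, (10|11)=-1; sign (−1)^0·+1^3·-1^4 = +1.
(a,b)_29: α=2, u≡3; β=1, v≡11 (mod 29); (3|29)=-1, (11|29)=-1; sign (−1)^0·-1^1·-1^2 = -1.
(a,b)_37: α=2, u≡13; β=1, v≡15 (mod 37); (13|37)=-1, (15|37)=-1; sign (−1)^0·-1^1·-1^2 = -1.
(a,b)_41: α=3, u≡40; β=2, v≡20 (mod 41); (40|41)=+1, (20|41)=+1; sign (−1)^0·+1^2·+1^3 = +1.
(a,b)_5: α=-4, u≡3; β=0, v≡2 (mod 5); (3|5)=-1, (2|5)=-1; sign (−1)^0·-1^0·-1^-4 = +1.
(a,b)_3: α=-2, u≡2; β=-2, v≡2 (mod 3); (2|3)=-1, (2|3)=-1; sign (−1)^0·-1^-2·-1^-2 = +1.
(a,b)_2: α=6, β=-3; u≡1, v≡3 (mod 8); ε(u)ε(v)=0·1, αω(v)=6·1, βω(u)=-3·0; sum ≡ 0  ⇒  +1.
(a,b)_7: α=4, u≡1; β=2, v≡5 (mod 7); (1|7)=+1, (5|7)=-1; sign (−1)^0·+1^2·-1^4 = +1.
|Ram(-943, -542938)| = 4, even; anisotropic at {23, 29, 37, ∞}.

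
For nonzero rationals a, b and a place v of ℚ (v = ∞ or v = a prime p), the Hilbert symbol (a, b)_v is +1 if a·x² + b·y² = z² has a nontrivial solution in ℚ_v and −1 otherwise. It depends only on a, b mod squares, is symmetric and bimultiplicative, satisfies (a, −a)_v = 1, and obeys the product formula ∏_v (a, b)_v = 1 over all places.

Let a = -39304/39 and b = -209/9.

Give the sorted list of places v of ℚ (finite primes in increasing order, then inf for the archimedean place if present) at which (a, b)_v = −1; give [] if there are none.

Mod squares: a ≡ -1326, b ≡ -209. Check v ∈ {∞, 2, 3, 11, 13, 17, 19}.
v=17: a=17^3·(≡12), b=17^0·(≡7) mod 17; (12|17)=-1, (7|17)=-1; (−1)^{3·0·8}·(-1)^0·(-1)^3 = -1.
v=∞: -1326 < 0 and -209 < 0  ⇒  (a,b)_∞ = -1.
v=19: a=19^0·(≡7), b=19^1·(≡3) mod 19; (7|19)=+1, (3|19)=-1; (−1)^{0·1·9}·(+1)^1·(-1)^0 = +1.
v=2: v_2(a)=3, v_2(b)=0; units ≡ 1, 7 (mod 8); ε·ε+αω+βω = 0·1+3·0+0·0 ≡ 0  ⇒  (a,b)_2 = +1.
v=11: a=11^0·(≡9), b=11^1·(≡4) mod 11; (9|11)=+1, (4|11)=+1; (−1)^{0·1·5}·(+1)^1·(+1)^0 = +1.
v=13: a=13^-1·(≡7), b=13^0·(≡10) mod 13; (7|13)=-1, (10|13)=+1; (−1)^{-1·0·6}·(-1)^0·(+1)^-1 = +1.
v=3: a=3^-1·(≡2), b=3^-2·(≡1) mod 3; (2|3)=-1, (1|3)=+1; (−1)^{-1·-2·1}·(-1)^-2·(+1)^-1 = +1.
|Ram(-1326, -209)| = 2, even; anisotropic at {17, ∞}.

[17, inf]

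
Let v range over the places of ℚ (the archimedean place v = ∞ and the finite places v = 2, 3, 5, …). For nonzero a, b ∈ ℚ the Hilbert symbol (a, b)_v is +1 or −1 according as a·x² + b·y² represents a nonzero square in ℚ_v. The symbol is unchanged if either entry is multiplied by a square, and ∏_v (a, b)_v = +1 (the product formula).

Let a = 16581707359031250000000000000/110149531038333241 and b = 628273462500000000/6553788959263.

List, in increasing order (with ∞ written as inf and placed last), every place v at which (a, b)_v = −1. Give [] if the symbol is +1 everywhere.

[3, 5]

Mod squares: a ≡ 2, b ≡ 41055. Check v ∈ {∞, 2, 3, 5, 7, 13, 17, 23, 31}.
v=31: a=31^-2·(≡7), b=31^-2·(≡15) mod 31; (7|31)=+1, (15|31)=-1; (−1)^{-2·-2·15}·(+1)^-2·(-1)^-2 = +1.
v=∞: 2 > 0 and 41055 > 0  ⇒  (a,b)_∞ = +1.
v=3: a=3^8·(≡2), b=3^5·(≡2) mod 3; (2|3)=-1, (2|3)=-1; (−1)^{8·5·1}·(-1)^5·(-1)^8 = -1.
v=23: a=23^4·(≡18), b=23^3·(≡21) mod 23; (18|23)=+1, (21|23)=-1; (−1)^{4·3·11}·(+1)^3·(-1)^4 = +1.
v=5: a=5^18·(≡3), b=5^11·(≡4) mod 5; (3|5)=-1, (4|5)=+1; (−1)^{18·11·2}·(-1)^11·(+1)^18 = -1.
v=2: v_2(a)=13, v_2(b)=8; units ≡ 1, 7 (mod 8); ε·ε+αω+βω = 0·1+13·0+8·0 ≡ 0  ⇒  (a,b)_2 = +1.
v=17: a=17^2·(≡1), b=17^1·(≡4) mod 17; (1|17)=+1, (4|17)=+1; (−1)^{2·1·8}·(+1)^1·(+1)^2 = +1.
v=13: a=13^-2·(≡11), b=13^-2·(≡12) mod 13; (11|13)=-1, (12|13)=+1; (−1)^{-2·-2·6}·(-1)^-2·(+1)^-2 = +1.
v=7: a=7^-14·(≡1), b=7^-9·(≡6) mod 7; (1|7)=+1, (6|7)=-1; (−1)^{-14·-9·3}·(+1)^-9·(-1)^-14 = +1.
Ram(2, 41055) = {3, 5}; no ℚ_3-point on the conic.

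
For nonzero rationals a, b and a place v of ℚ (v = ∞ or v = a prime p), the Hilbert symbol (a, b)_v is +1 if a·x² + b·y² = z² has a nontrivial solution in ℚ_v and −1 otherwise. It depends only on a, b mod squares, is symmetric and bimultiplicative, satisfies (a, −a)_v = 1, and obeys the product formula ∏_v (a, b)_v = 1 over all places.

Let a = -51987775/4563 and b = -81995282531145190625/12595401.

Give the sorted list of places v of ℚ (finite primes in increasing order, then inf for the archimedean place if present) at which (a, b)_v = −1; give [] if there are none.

(a, b) ≡ (-93, -2945) mod (ℚ^×)²; places V = {2, 3, 5, 7, 11, 13, 19, 23, 31, 37, ∞}.
(a,b)_∞: sgn(-93)=−, sgn(-2945)=−, so -1.
(a,b)_23: α=0, u≡5; β=4, v≡20 (mod 23); (5|23)=-1, (20|23)=-1; sign (−1)^0·-1^4·-1^0 = +1.
(a,b)_3: α=-3, u≡2; β=-2, v≡1 (mod 3); (2|3)=-1, (1|3)=+1; sign (−1)^0·-1^-2·+1^-3 = +1.
(a,b)_7: α=2, u≡6; β=-2, v≡1 (mod 7); (6|7)=-1, (1|7)=+1; sign (−1)^0·-1^-2·+1^2 = +1.
(a,b)_2: α=0, β=0; u≡3, v≡7 (mod 8); ε(u)ε(v)=1·1, αω(v)=0·0, βω(u)=0·1; sum ≡ 1  ⇒  -1.
(a,b)_37: α=2, u≡2; β=2, v≡13 (mod 37); (2|37)=-1, (13|37)=-1; sign (−1)^0·-1^2·-1^2 = +1.
(a,b)_31: α=1, u≡28; β=3, v≡13 (mod 31); (28|31)=+1, (13|31)=-1; sign (−1)^1·+1^3·-1^1 = +1.
(a,b)_11: α=0, u≡2; β=2, v≡9 (mod 11); (2|11)=-1, (9|11)=+1; sign (−1)^0·-1^2·+1^0 = +1.
(a,b)_19: α=0, u≡2; β=1, v≡1 (mod 19); (2|19)=-1, (1|19)=+1; sign (−1)^0·-1^1·+1^0 = -1.
(a,b)_13: α=-2, u≡5; β=-4, v≡2 (mod 13); (5|13)=-1, (2|13)=-1; sign (−1)^0·-1^-4·-1^-2 = +1.
(a,b)_5: α=2, u≡3; β=5, v≡4 (mod 5); (3|5)=-1, (4|5)=+1; sign (−1)^0·-1^5·+1^2 = -1.
Ram(-93, -2945) = {2, 5, 19, ∞}; no ℚ_2-point on the conic.

[2, 5, 19, inf]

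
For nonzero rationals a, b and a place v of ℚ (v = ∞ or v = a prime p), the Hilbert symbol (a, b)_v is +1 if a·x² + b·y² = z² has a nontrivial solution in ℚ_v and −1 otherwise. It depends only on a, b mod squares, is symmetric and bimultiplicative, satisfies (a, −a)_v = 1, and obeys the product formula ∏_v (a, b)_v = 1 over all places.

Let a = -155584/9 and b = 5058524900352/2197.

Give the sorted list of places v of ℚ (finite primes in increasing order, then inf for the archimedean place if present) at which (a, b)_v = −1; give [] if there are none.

[3, 11, 13, 17]

Mod squares: a ≡ -2431, b ≡ 39. Check v ∈ {∞, 2, 3, 7, 11, 13, 17, 31}.
v=11: a=11^1·(≡10), b=11^2·(≡6) mod 11; (10|11)=-1, (6|11)=-1; (−1)^{1·2·5}·(-1)^2·(-1)^1 = -1.
v=31: a=31^0·(≡4), b=31^2·(≡2) mod 31; (4|31)=+1, (2|31)=+1; (−1)^{0·2·15}·(+1)^2·(+1)^0 = +1.
v=∞: -2431 < 0 and 39 > 0  ⇒  (a,b)_∞ = +1.
v=13: a=13^1·(≡2), b=13^-3·(≡1) mod 13; (2|13)=-1, (1|13)=+1; (−1)^{1·-3·6}·(-1)^-3·(+1)^1 = -1.
v=7: a=7^0·(≡6), b=7^2·(≡1) mod 7; (6|7)=-1, (1|7)=+1; (−1)^{0·2·3}·(-1)^2·(+1)^0 = +1.
v=17: a=17^1·(≡5), b=17^2·(≡11) mod 17; (5|17)=-1, (11|17)=-1; (−1)^{1·2·8}·(-1)^2·(-1)^1 = -1.
v=3: a=3^-2·(≡2), b=3^1·(≡1) mod 3; (2|3)=-1, (1|3)=+1; (−1)^{-2·1·1}·(-1)^1·(+1)^-2 = -1.
v=2: v_2(a)=6, v_2(b)=10; units ≡ 1, 7 (mod 8); ε·ε+αω+βω = 0·1+6·0+10·0 ≡ 0  ⇒  (a,b)_2 = +1.
|Ram(-2431, 39)| = 4, even; anisotropic at {3, 11, 13, 17}.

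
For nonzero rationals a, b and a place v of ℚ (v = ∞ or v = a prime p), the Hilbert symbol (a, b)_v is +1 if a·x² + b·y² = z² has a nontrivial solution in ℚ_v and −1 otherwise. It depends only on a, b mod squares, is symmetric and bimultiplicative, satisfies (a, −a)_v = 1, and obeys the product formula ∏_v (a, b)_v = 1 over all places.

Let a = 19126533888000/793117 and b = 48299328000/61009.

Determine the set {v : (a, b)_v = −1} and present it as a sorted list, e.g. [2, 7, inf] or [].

Mod squares: a ≡ 910, b ≡ 770. Check v ∈ {∞, 2, 3, 5, 7, 11, 13, 19}.
v=3: a=3^6·(≡1), b=3^4·(≡2) mod 3; (1|3)=+1, (2|3)=-1; (−1)^{6·4·1}·(+1)^4·(-1)^6 = +1.
v=∞: 910 > 0 and 770 > 0  ⇒  (a,b)_∞ = +1.
v=5: a=5^3·(≡2), b=5^3·(≡1) mod 5; (2|5)=-1, (1|5)=+1; (−1)^{3·3·2}·(-1)^3·(+1)^3 = -1.
v=2: v_2(a)=11, v_2(b)=9; units ≡ 7, 1 (mod 8); ε·ε+αω+βω = 1·0+11·0+9·0 ≡ 0  ⇒  (a,b)_2 = +1.
v=7: a=7^1·(≡4), b=7^1·(≡6) mod 7; (4|7)=+1, (6|7)=-1; (−1)^{1·1·3}·(+1)^1·(-1)^1 = +1.
v=13: a=13^-3·(≡11), b=13^-2·(≡4) mod 13; (11|13)=-1, (4|13)=+1; (−1)^{-3·-2·6}·(-1)^-2·(+1)^-3 = +1.
v=19: a=19^-2·(≡6), b=19^-2·(≡12) mod 19; (6|19)=+1, (12|19)=-1; (−1)^{-2·-2·9}·(+1)^-2·(-1)^-2 = +1.
v=11: a=11^4·(≡6), b=11^3·(≡4) mod 11; (6|11)=-1, (4|11)=+1; (−1)^{4·3·5}·(-1)^3·(+1)^4 = -1.
(910, 770 / ℚ) ramifies at {5, 11}: a division algebra.

[5, 11]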